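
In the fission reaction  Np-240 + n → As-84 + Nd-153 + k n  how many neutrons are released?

4

Conserve mass number: 241 = 84 + 153 + k, so k = 241 − 237 = 4.
Check atomic number: 93 = 33 + 60 + 0 = 93. ✓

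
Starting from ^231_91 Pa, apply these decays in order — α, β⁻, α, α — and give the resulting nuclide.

Start: (A, Z) = (231, 91).
After α: (227, 89).
After β⁻: (227, 90).
After α: (223, 88).
After α: (219, 86).
Z = 86 is radon.

Rn-219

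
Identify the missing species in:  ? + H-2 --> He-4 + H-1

He-3

Conserve mass number: A + 2 = 4 + 1, so A = 3.
Conserve atomic number: Z + 1 = 2 + 1, so Z = 2.
Z = 2 is helium, so the species is He-3.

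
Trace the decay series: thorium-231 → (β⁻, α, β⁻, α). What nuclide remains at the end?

Start: (A, Z) = (231, 90).
After β⁻: (231, 91).
After α: (227, 89).
After β⁻: (227, 90).
After α: (223, 88).
Z = 88 is radium.

Ra-223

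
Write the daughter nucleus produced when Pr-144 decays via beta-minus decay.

Beta-minus decay: mass number changes by +0, atomic number by +1.
A: 144 = 144; Z: 59 + 1 = 60.
Z = 60 is neodymium, so the daughter is Nd-144.

Nd-144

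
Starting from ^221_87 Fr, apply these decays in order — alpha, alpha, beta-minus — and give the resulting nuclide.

Start: (A, Z) = (221, 87).
After α: (217, 85).
After α: (213, 83).
After β⁻: (213, 84).
Z = 84 is polonium.

Po-213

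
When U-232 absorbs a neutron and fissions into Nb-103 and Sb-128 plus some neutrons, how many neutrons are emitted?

2

Conserve mass number: 233 = 103 + 128 + k, so k = 233 − 231 = 2.
Check atomic number: 92 = 41 + 51 + 0 = 92. ✓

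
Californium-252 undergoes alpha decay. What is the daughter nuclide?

Alpha decay: mass number changes by -4, atomic number by -2.
A: 252 − 4 = 248; Z: 98 − 2 = 96.
Z = 96 is curium, so the daughter is curium-248.

Cm-248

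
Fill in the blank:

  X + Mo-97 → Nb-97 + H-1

Conserve mass number: A + 97 = 97 + 1, so A = 1.
Conserve atomic number: Z + 42 = 41 + 1, so Z = 0.
A = 1 and Z = 0 is n — a neutron.

neutron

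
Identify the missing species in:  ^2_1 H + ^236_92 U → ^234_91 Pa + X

alpha particle

Conserve mass number: 2 + 236 = 234 + A, so A = 4.
Conserve atomic number: 1 + 92 = 91 + Z, so Z = 2.
A = 4 and Z = 2 is ^4_2 He — an alpha particle.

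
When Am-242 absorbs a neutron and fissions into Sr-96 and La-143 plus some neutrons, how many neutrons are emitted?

4

Conserve mass number: 243 = 96 + 143 + k, so k = 243 − 239 = 4.
Check atomic number: 95 = 38 + 57 + 0 = 95. ✓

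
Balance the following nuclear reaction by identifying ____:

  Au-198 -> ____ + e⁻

Conserve mass number: 198 = A + 0, so A = 198.
Conserve atomic number: 79 = Z − 1, so Z = 80.
Z = 80 is mercury, so the species is Hg-198.

Hg-198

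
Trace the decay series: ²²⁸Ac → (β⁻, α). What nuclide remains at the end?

Ra-224

Start: (A, Z) = (228, 89).
After β⁻: (228, 90).
After α: (224, 88).
Z = 88 is radium.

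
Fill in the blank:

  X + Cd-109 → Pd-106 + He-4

Conserve mass number: A + 109 = 106 + 4, so A = 1.
Conserve atomic number: Z + 48 = 46 + 2, so Z = 0.
A = 1 and Z = 0 is n — a neutron.

neutron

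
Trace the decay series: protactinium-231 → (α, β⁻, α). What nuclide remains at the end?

Start: (A, Z) = (231, 91).
After α: (227, 89).
After β⁻: (227, 90).
After α: (223, 88).
Z = 88 is radium.

Ra-223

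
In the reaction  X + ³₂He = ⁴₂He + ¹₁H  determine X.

deuteron

Conserve mass number: A + 3 = 4 + 1, so A = 2.
Conserve atomic number: Z + 2 = 2 + 1, so Z = 1.
A = 2 and Z = 1 is ²₁H — a deuteron.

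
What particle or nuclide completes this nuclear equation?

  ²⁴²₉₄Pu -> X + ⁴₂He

U-238

Conserve mass number: 242 = A + 4, so A = 238.
Conserve atomic number: 94 = Z + 2, so Z = 92.
Z = 92 is uranium, so the species is ²³⁸₉₂U.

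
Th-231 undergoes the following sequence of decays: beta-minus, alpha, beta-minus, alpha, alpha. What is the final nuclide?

Rn-219

Start: (A, Z) = (231, 90).
After β⁻: (231, 91).
After α: (227, 89).
After β⁻: (227, 90).
After α: (223, 88).
After α: (219, 86).
Z = 86 is radon.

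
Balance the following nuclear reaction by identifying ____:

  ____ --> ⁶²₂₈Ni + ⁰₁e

Cu-62

Conserve mass number: A = 62 + 0, so A = 62.
Conserve atomic number: Z = 28 + 1, so Z = 29.
Z = 29 is copper, so the species is ⁶²₂₉Cu.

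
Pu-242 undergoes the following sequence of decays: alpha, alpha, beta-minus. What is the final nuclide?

Pa-234

Start: (A, Z) = (242, 94).
After α: (238, 92).
After α: (234, 90).
After β⁻: (234, 91).
Z = 91 is protactinium.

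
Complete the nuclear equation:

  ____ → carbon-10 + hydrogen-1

N-11

Conserve mass number: A = 10 + 1, so A = 11.
Conserve atomic number: Z = 6 + 1, so Z = 7.
Z = 7 is nitrogen, so the species is nitrogen-11.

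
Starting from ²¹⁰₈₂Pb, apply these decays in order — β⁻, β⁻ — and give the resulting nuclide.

Start: (A, Z) = (210, 82).
After β⁻: (210, 83).
After β⁻: (210, 84).
Z = 84 is polonium.

Po-210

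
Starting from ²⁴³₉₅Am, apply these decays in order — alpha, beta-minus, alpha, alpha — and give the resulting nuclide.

Th-231

Start: (A, Z) = (243, 95).
After α: (239, 93).
After β⁻: (239, 94).
After α: (235, 92).
After α: (231, 90).
Z = 90 is thorium.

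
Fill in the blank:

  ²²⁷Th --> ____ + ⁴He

Ra-223

Conserve mass number: 227 = A + 4, so A = 223.
Conserve atomic number: 90 = Z + 2, so Z = 88.
Z = 88 is radium, so the species is ²²³Ra.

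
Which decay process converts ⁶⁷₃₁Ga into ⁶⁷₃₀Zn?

beta-plus decay or electron capture

ΔA = 67 − 67 = 0; ΔZ = 30 − 31 = -1.
A is unchanged and Z drops by 1 — a proton has become a neutron (β⁺ emission or electron capture).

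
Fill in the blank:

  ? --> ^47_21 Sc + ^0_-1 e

Conserve mass number: A = 47 + 0, so A = 47.
Conserve atomic number: Z = 21 − 1, so Z = 20.
Z = 20 is calcium, so the species is ^47_20 Ca.

Ca-47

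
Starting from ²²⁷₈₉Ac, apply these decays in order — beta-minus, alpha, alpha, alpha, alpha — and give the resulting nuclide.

Pb-211

Start: (A, Z) = (227, 89).
After β⁻: (227, 90).
After α: (223, 88).
After α: (219, 86).
After α: (215, 84).
After α: (211, 82).
Z = 82 is lead.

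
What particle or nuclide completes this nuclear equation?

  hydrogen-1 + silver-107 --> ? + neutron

Conserve mass number: 1 + 107 = A + 1, so A = 107.
Conserve atomic number: 1 + 47 = Z + 0, so Z = 48.
Z = 48 is cadmium, so the species is cadmium-107.

Cd-107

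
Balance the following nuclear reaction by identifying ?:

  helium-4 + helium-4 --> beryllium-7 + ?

neutron

Conserve mass number: 4 + 4 = 7 + A, so A = 1.
Conserve atomic number: 2 + 2 = 4 + Z, so Z = 0.
A = 1 and Z = 0 is neutron — a neutron.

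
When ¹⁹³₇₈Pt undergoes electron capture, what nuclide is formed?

Ir-193

Electron capture: mass number changes by +0, atomic number by -1.
A: 193 = 193; Z: 78 − 1 = 77.
Z = 77 is iridium, so the daughter is ¹⁹³₇₇Ir.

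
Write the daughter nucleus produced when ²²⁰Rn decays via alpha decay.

Alpha decay: mass number changes by -4, atomic number by -2.
A: 220 − 4 = 216; Z: 86 − 2 = 84.
Z = 84 is polonium, so the daughter is ²¹⁶Po.

Po-216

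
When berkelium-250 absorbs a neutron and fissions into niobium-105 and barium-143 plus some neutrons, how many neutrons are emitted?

Conserve mass number: 251 = 105 + 143 + k, so k = 251 − 248 = 3.
Check atomic number: 97 = 41 + 56 + 0 = 97. ✓

3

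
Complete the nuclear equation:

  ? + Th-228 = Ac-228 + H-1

neutron

Conserve mass number: A + 228 = 228 + 1, so A = 1.
Conserve atomic number: Z + 90 = 89 + 1, so Z = 0.
A = 1 and Z = 0 is n — a neutron.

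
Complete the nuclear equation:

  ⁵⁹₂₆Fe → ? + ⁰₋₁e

Co-59

Conserve mass number: 59 = A + 0, so A = 59.
Conserve atomic number: 26 = Z − 1, so Z = 27.
Z = 27 is cobalt, so the species is ⁵⁹₂₇Co.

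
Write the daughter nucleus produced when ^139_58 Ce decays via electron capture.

La-139

Electron capture: mass number changes by +0, atomic number by -1.
A: 139 = 139; Z: 58 − 1 = 57.
Z = 57 is lanthanum, so the daughter is ^139_57 La.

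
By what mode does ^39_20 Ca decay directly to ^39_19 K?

beta-plus decay or electron capture

ΔA = 39 − 39 = 0; ΔZ = 19 − 20 = -1.
A is unchanged and Z drops by 1 — a proton has become a neutron (β⁺ emission or electron capture).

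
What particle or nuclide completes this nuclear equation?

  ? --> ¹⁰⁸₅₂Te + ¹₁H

Conserve mass number: A = 108 + 1, so A = 109.
Conserve atomic number: Z = 52 + 1, so Z = 53.
Z = 53 is iodine, so the species is ¹⁰⁹₅₃I.

I-109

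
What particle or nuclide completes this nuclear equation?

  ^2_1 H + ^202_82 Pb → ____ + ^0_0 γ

Bi-204

Conserve mass number: 2 + 202 = A + 0, so A = 204.
Conserve atomic number: 1 + 82 = Z + 0, so Z = 83.
Z = 83 is bismuth, so the species is ^204_83 Bi.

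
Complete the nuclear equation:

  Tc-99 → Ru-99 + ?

Conserve mass number: 99 = 99 + A, so A = 0.
Conserve atomic number: 43 = 44 + Z, so Z = -1.
A = 0 and Z = -1 is e⁻ — a beta-minus particle.

beta-minus particle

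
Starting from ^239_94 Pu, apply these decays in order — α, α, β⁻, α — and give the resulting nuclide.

Ac-227

Start: (A, Z) = (239, 94).
After α: (235, 92).
After α: (231, 90).
After β⁻: (231, 91).
After α: (227, 89).
Z = 89 is actinium.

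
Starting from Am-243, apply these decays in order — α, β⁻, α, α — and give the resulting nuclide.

Start: (A, Z) = (243, 95).
After α: (239, 93).
After β⁻: (239, 94).
After α: (235, 92).
After α: (231, 90).
Z = 90 is thorium.

Th-231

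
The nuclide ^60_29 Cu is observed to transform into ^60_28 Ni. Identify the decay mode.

beta-plus decay or electron capture

ΔA = 60 − 60 = 0; ΔZ = 28 − 29 = -1.
A is unchanged and Z drops by 1 — a proton has become a neutron (β⁺ emission or electron capture).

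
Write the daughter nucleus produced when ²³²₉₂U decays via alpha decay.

Th-228

Alpha decay: mass number changes by -4, atomic number by -2.
A: 232 − 4 = 228; Z: 92 − 2 = 90.
Z = 90 is thorium, so the daughter is ²²⁸₉₀Th.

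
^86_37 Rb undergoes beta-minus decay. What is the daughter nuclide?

Sr-86

Beta-minus decay: mass number changes by +0, atomic number by +1.
A: 86 = 86; Z: 37 + 1 = 38.
Z = 38 is strontium, so the daughter is ^86_38 Sr.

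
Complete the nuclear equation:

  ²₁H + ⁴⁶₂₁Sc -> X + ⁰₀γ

Ti-48

Conserve mass number: 2 + 46 = A + 0, so A = 48.
Conserve atomic number: 1 + 21 = Z + 0, so Z = 22.
Z = 22 is titanium, so the species is ⁴⁸₂₂Ti.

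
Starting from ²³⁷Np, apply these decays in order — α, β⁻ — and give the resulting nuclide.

Start: (A, Z) = (237, 93).
After α: (233, 91).
After β⁻: (233, 92).
Z = 92 is uranium.

U-233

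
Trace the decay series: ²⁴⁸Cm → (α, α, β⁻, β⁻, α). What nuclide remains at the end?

Start: (A, Z) = (248, 96).
After α: (244, 94).
After α: (240, 92).
After β⁻: (240, 93).
After β⁻: (240, 94).
After α: (236, 92).
Z = 92 is uranium.

U-236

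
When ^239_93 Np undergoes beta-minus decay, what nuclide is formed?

Beta-minus decay: mass number changes by +0, atomic number by +1.
A: 239 = 239; Z: 93 + 1 = 94.
Z = 94 is plutonium, so the daughter is ^239_94 Pu.

Pu-239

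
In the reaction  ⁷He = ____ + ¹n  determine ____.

Conserve mass number: 7 = A + 1, so A = 6.
Conserve atomic number: 2 = Z + 0, so Z = 2.
Z = 2 is helium, so the species is ⁶He.

He-6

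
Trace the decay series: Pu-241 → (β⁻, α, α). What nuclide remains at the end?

Pa-233

Start: (A, Z) = (241, 94).
After β⁻: (241, 95).
After α: (237, 93).
After α: (233, 91).
Z = 91 is protactinium.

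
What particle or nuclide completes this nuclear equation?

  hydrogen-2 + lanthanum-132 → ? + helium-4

Ba-130

Conserve mass number: 2 + 132 = A + 4, so A = 130.
Conserve atomic number: 1 + 57 = Z + 2, so Z = 56.
Z = 56 is barium, so the species is barium-130.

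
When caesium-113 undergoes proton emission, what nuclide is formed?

Proton emission: mass number changes by -1, atomic number by -1.
A: 113 − 1 = 112; Z: 55 − 1 = 54.
Z = 54 is xenon, so the daughter is xenon-112.

Xe-112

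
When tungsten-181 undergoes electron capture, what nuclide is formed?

Ta-181

Electron capture: mass number changes by +0, atomic number by -1.
A: 181 = 181; Z: 74 − 1 = 73.
Z = 73 is tantalum, so the daughter is tantalum-181.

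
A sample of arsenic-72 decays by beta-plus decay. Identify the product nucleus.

Beta-plus decay: mass number changes by +0, atomic number by -1.
A: 72 = 72; Z: 33 − 1 = 32.
Z = 32 is germanium, so the daughter is germanium-72.

Ge-72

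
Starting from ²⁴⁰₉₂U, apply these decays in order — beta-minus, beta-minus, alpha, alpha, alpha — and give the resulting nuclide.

Start: (A, Z) = (240, 92).
After β⁻: (240, 93).
After β⁻: (240, 94).
After α: (236, 92).
After α: (232, 90).
After α: (228, 88).
Z = 88 is radium.

Ra-228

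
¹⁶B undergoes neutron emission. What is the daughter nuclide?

Neutron emission: mass number changes by -1, atomic number by +0.
A: 16 − 1 = 15; Z: 5 = 5.
Z = 5 is boron, so the daughter is ¹⁵B.

B-15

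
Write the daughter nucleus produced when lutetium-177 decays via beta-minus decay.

Beta-minus decay: mass number changes by +0, atomic number by +1.
A: 177 = 177; Z: 71 + 1 = 72.
Z = 72 is hafnium, so the daughter is hafnium-177.

Hf-177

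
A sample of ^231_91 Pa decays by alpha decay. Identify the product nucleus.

Ac-227

Alpha decay: mass number changes by -4, atomic number by -2.
A: 231 − 4 = 227; Z: 91 − 2 = 89.
Z = 89 is actinium, so the daughter is ^227_89 Ac.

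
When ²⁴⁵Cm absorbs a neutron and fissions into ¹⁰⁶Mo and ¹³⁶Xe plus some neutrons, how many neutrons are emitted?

4

Conserve mass number: 246 = 106 + 136 + k, so k = 246 − 242 = 4.
Check atomic number: 96 = 42 + 54 + 0 = 96. ✓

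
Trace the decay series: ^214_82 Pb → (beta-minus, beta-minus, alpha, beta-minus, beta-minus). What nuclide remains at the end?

Start: (A, Z) = (214, 82).
After β⁻: (214, 83).
After β⁻: (214, 84).
After α: (210, 82).
After β⁻: (210, 83).
After β⁻: (210, 84).
Z = 84 is polonium.

Po-210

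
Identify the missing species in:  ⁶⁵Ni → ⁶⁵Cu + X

beta-minus particle

Conserve mass number: 65 = 65 + A, so A = 0.
Conserve atomic number: 28 = 29 + Z, so Z = -1.
A = 0 and Z = -1 is e⁻ — a beta-minus particle.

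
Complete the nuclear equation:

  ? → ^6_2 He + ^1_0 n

Conserve mass number: A = 6 + 1, so A = 7.
Conserve atomic number: Z = 2 + 0, so Z = 2.
Z = 2 is helium, so the species is ^7_2 He.

He-7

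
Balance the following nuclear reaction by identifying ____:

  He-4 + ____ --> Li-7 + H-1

alpha particle

Conserve mass number: 4 + A = 7 + 1, so A = 4.
Conserve atomic number: 2 + Z = 3 + 1, so Z = 2.
A = 4 and Z = 2 is He-4 — an alpha particle.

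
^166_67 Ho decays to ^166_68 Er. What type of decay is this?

beta-minus decay

ΔA = 166 − 166 = 0; ΔZ = 68 − 67 = +1.
A is unchanged and Z rises by 1 — a neutron has become a proton (β⁻ decay).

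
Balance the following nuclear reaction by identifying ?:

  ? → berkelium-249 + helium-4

Conserve mass number: A = 249 + 4, so A = 253.
Conserve atomic number: Z = 97 + 2, so Z = 99.
Z = 99 is einsteinium, so the species is einsteinium-253.

Es-253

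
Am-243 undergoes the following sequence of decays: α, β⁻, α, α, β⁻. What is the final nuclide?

Pa-231

Start: (A, Z) = (243, 95).
After α: (239, 93).
After β⁻: (239, 94).
After α: (235, 92).
After α: (231, 90).
After β⁻: (231, 91).
Z = 91 is protactinium.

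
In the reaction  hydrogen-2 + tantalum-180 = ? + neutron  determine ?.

Conserve mass number: 2 + 180 = A + 1, so A = 181.
Conserve atomic number: 1 + 73 = Z + 0, so Z = 74.
Z = 74 is tungsten, so the species is tungsten-181.

W-181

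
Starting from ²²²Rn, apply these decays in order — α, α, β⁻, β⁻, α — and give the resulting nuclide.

Pb-210

Start: (A, Z) = (222, 86).
After α: (218, 84).
After α: (214, 82).
After β⁻: (214, 83).
After β⁻: (214, 84).
After α: (210, 82).
Z = 82 is lead.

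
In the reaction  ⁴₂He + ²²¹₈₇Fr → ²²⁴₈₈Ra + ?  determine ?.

Conserve mass number: 4 + 221 = 224 + A, so A = 1.
Conserve atomic number: 2 + 87 = 88 + Z, so Z = 1.
A = 1 and Z = 1 is ¹₁H — a proton.

proton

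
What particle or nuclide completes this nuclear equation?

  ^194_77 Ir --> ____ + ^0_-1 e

Conserve mass number: 194 = A + 0, so A = 194.
Conserve atomic number: 77 = Z − 1, so Z = 78.
Z = 78 is platinum, so the species is ^194_78 Pt.

Pt-194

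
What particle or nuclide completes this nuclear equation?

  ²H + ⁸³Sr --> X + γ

Conserve mass number: 2 + 83 = A + 0, so A = 85.
Conserve atomic number: 1 + 38 = Z + 0, so Z = 39.
Z = 39 is yttrium, so the species is ⁸⁵Y.

Y-85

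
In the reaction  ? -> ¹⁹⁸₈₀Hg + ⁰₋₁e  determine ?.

Conserve mass number: A = 198 + 0, so A = 198.
Conserve atomic number: Z = 80 − 1, so Z = 79.
Z = 79 is gold, so the species is ¹⁹⁸₇₉Au.

Au-198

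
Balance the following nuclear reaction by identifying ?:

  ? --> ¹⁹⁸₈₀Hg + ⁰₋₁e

Conserve mass number: A = 198 + 0, so A = 198.
Conserve atomic number: Z = 80 − 1, so Z = 79.
Z = 79 is gold, so the species is ¹⁹⁸₇₉Au.

Au-198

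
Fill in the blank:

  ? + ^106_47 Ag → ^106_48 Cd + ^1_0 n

proton

Conserve mass number: A + 106 = 106 + 1, so A = 1.
Conserve atomic number: Z + 47 = 48 + 0, so Z = 1.
A = 1 and Z = 1 is ^1_1 H — a proton.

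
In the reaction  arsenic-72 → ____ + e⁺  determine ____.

Ge-72

Conserve mass number: 72 = A + 0, so A = 72.
Conserve atomic number: 33 = Z + 1, so Z = 32.
Z = 32 is germanium, so the species is germanium-72.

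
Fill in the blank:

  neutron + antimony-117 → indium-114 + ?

Conserve mass number: 1 + 117 = 114 + A, so A = 4.
Conserve atomic number: 0 + 51 = 49 + Z, so Z = 2.
A = 4 and Z = 2 is helium-4 — an alpha particle.

alpha particle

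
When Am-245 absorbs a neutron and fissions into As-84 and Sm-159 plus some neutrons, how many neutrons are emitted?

Conserve mass number: 246 = 84 + 159 + k, so k = 246 − 243 = 3.
Check atomic number: 95 = 33 + 62 + 0 = 95. ✓

3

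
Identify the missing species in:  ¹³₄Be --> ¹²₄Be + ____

Conserve mass number: 13 = 12 + A, so A = 1.
Conserve atomic number: 4 = 4 + Z, so Z = 0.
A = 1 and Z = 0 is ¹₀n — a neutron.

neutron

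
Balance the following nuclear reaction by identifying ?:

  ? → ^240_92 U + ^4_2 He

Conserve mass number: A = 240 + 4, so A = 244.
Conserve atomic number: Z = 92 + 2, so Z = 94.
Z = 94 is plutonium, so the species is ^244_94 Pu.

Pu-244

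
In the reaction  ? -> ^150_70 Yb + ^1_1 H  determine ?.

Conserve mass number: A = 150 + 1, so A = 151.
Conserve atomic number: Z = 70 + 1, so Z = 71.
Z = 71 is lutetium, so the species is ^151_71 Lu.

Lu-151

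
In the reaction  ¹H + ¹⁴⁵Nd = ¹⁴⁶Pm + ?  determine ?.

gamma ray

Conserve mass number: 1 + 145 = 146 + A, so A = 0.
Conserve atomic number: 1 + 60 = 61 + Z, so Z = 0.
A = 0 and Z = 0 is γ — a gamma ray.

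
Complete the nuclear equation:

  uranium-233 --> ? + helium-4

Conserve mass number: 233 = A + 4, so A = 229.
Conserve atomic number: 92 = Z + 2, so Z = 90.
Z = 90 is thorium, so the species is thorium-229.

Th-229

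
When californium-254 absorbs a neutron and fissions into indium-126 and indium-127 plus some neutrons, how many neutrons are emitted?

2

Conserve mass number: 255 = 126 + 127 + k, so k = 255 − 253 = 2.
Check atomic number: 98 = 49 + 49 + 0 = 98. ✓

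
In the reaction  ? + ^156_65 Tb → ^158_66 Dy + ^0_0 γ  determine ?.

Conserve mass number: A + 156 = 158 + 0, so A = 2.
Conserve atomic number: Z + 65 = 66 + 0, so Z = 1.
A = 2 and Z = 1 is ^2_1 H — a deuteron.

deuteron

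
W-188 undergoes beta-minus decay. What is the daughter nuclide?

Re-188

Beta-minus decay: mass number changes by +0, atomic number by +1.
A: 188 = 188; Z: 74 + 1 = 75.
Z = 75 is rhenium, so the daughter is Re-188.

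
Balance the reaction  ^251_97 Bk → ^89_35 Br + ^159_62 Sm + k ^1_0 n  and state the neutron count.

3

Conserve mass number: 251 = 89 + 159 + k, so k = 251 − 248 = 3.
Check atomic number: 97 = 35 + 62 + 0 = 97. ✓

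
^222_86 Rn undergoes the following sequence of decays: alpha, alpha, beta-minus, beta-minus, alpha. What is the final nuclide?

Start: (A, Z) = (222, 86).
After α: (218, 84).
After α: (214, 82).
After β⁻: (214, 83).
After β⁻: (214, 84).
After α: (210, 82).
Z = 82 is lead.

Pb-210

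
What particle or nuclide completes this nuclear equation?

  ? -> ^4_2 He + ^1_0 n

He-5

Conserve mass number: A = 4 + 1, so A = 5.
Conserve atomic number: Z = 2 + 0, so Z = 2.
Z = 2 is helium, so the species is ^5_2 He.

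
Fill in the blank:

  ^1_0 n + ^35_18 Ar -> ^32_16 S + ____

Conserve mass number: 1 + 35 = 32 + A, so A = 4.
Conserve atomic number: 0 + 18 = 16 + Z, so Z = 2.
A = 4 and Z = 2 is ^4_2 He — an alpha particle.

alpha particle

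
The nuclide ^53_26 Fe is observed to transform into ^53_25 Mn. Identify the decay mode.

beta-plus decay or electron capture

ΔA = 53 − 53 = 0; ΔZ = 25 − 26 = -1.
A is unchanged and Z drops by 1 — a proton has become a neutron (β⁺ emission or electron capture).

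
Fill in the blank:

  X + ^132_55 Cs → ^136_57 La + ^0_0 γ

alpha particle

Conserve mass number: A + 132 = 136 + 0, so A = 4.
Conserve atomic number: Z + 55 = 57 + 0, so Z = 2.
A = 4 and Z = 2 is ^4_2 He — an alpha particle.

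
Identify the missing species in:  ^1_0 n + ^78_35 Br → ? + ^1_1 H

Se-78

Conserve mass number: 1 + 78 = A + 1, so A = 78.
Conserve atomic number: 0 + 35 = Z + 1, so Z = 34.
Z = 34 is selenium, so the species is ^78_34 Se.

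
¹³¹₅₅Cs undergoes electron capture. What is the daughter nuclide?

Xe-131

Electron capture: mass number changes by +0, atomic number by -1.
A: 131 = 131; Z: 55 − 1 = 54.
Z = 54 is xenon, so the daughter is ¹³¹₅₄Xe.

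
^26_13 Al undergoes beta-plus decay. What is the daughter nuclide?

Beta-plus decay: mass number changes by +0, atomic number by -1.
A: 26 = 26; Z: 13 − 1 = 12.
Z = 12 is magnesium, so the daughter is ^26_12 Mg.

Mg-26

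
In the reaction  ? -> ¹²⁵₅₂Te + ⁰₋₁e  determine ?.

Sb-125

Conserve mass number: A = 125 + 0, so A = 125.
Conserve atomic number: Z = 52 − 1, so Z = 51.
Z = 51 is antimony, so the species is ¹²⁵₅₁Sb.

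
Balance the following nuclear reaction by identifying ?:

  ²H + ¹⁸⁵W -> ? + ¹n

Conserve mass number: 2 + 185 = A + 1, so A = 186.
Conserve atomic number: 1 + 74 = Z + 0, so Z = 75.
Z = 75 is rhenium, so the species is ¹⁸⁶Re.

Re-186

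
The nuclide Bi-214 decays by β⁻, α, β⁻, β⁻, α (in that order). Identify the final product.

Start: (A, Z) = (214, 83).
After β⁻: (214, 84).
After α: (210, 82).
After β⁻: (210, 83).
After β⁻: (210, 84).
After α: (206, 82).
Z = 82 is lead.

Pb-206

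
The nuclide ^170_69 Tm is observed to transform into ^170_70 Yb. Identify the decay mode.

beta-minus decay

ΔA = 170 − 170 = 0; ΔZ = 70 − 69 = +1.
A is unchanged and Z rises by 1 — a neutron has become a proton (β⁻ decay).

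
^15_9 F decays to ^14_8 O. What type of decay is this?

proton emission

ΔA = 14 − 15 = -1; ΔZ = 8 − 9 = -1.
A drops by 1 and Z drops by 1 — a proton was emitted.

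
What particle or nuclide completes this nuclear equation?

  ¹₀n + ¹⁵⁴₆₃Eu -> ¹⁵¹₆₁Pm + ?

Conserve mass number: 1 + 154 = 151 + A, so A = 4.
Conserve atomic number: 0 + 63 = 61 + Z, so Z = 2.
A = 4 and Z = 2 is ⁴₂He — an alpha particle.

alpha particle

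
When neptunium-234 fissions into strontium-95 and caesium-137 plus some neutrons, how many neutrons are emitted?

2

Conserve mass number: 234 = 95 + 137 + k, so k = 234 − 232 = 2.
Check atomic number: 93 = 38 + 55 + 0 = 93. ✓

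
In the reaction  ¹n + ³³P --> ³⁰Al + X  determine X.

Conserve mass number: 1 + 33 = 30 + A, so A = 4.
Conserve atomic number: 0 + 15 = 13 + Z, so Z = 2.
A = 4 and Z = 2 is ⁴He — an alpha particle.

alpha particle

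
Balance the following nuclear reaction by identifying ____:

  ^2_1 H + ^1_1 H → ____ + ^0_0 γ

He-3

Conserve mass number: 2 + 1 = A + 0, so A = 3.
Conserve atomic number: 1 + 1 = Z + 0, so Z = 2.
Z = 2 is helium, so the species is ^3_2 He.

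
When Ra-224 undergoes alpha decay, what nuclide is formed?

Rn-220

Alpha decay: mass number changes by -4, atomic number by -2.
A: 224 − 4 = 220; Z: 88 − 2 = 86.
Z = 86 is radon, so the daughter is Rn-220.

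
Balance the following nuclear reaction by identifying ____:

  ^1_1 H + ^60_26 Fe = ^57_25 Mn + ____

Conserve mass number: 1 + 60 = 57 + A, so A = 4.
Conserve atomic number: 1 + 26 = 25 + Z, so Z = 2.
A = 4 and Z = 2 is ^4_2 He — an alpha particle.

alpha particle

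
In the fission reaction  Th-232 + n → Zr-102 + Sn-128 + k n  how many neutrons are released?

Conserve mass number: 233 = 102 + 128 + k, so k = 233 − 230 = 3.
Check atomic number: 90 = 40 + 50 + 0 = 90. ✓

3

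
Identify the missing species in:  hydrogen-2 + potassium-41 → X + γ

Conserve mass number: 2 + 41 = A + 0, so A = 43.
Conserve atomic number: 1 + 19 = Z + 0, so Z = 20.
Z = 20 is calcium, so the species is calcium-43.

Ca-43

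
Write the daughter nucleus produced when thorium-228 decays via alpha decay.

Alpha decay: mass number changes by -4, atomic number by -2.
A: 228 − 4 = 224; Z: 90 − 2 = 88.
Z = 88 is radium, so the daughter is radium-224.

Ra-224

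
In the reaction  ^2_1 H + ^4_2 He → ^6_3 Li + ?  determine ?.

gamma ray

Conserve mass number: 2 + 4 = 6 + A, so A = 0.
Conserve atomic number: 1 + 2 = 3 + Z, so Z = 0.
A = 0 and Z = 0 is ^0_0 γ — a gamma ray.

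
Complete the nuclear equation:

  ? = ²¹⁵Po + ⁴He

Rn-219

Conserve mass number: A = 215 + 4, so A = 219.
Conserve atomic number: Z = 84 + 2, so Z = 86.
Z = 86 is radon, so the species is ²¹⁹Rn.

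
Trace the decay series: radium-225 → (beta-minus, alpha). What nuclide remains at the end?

Start: (A, Z) = (225, 88).
After β⁻: (225, 89).
After α: (221, 87).
Z = 87 is francium.

Fr-221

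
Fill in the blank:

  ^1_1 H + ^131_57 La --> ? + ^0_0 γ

Conserve mass number: 1 + 131 = A + 0, so A = 132.
Conserve atomic number: 1 + 57 = Z + 0, so Z = 58.
Z = 58 is cerium, so the species is ^132_58 Ce.

Ce-132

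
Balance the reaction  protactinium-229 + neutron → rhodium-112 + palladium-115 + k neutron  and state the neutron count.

Conserve mass number: 230 = 112 + 115 + k, so k = 230 − 227 = 3.
Check atomic number: 91 = 45 + 46 + 0 = 91. ✓

3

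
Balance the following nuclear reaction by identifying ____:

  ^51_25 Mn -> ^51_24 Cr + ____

positron

Conserve mass number: 51 = 51 + A, so A = 0.
Conserve atomic number: 25 = 24 + Z, so Z = 1.
A = 0 and Z = 1 is ^0_1 e — a positron.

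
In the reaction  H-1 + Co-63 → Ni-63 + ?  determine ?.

neutron

Conserve mass number: 1 + 63 = 63 + A, so A = 1.
Conserve atomic number: 1 + 27 = 28 + Z, so Z = 0.
A = 1 and Z = 0 is n — a neutron.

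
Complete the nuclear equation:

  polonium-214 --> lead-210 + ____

Conserve mass number: 214 = 210 + A, so A = 4.
Conserve atomic number: 84 = 82 + Z, so Z = 2.
A = 4 and Z = 2 is helium-4 — an alpha particle.

alpha particle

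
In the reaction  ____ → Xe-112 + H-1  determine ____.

Cs-113

Conserve mass number: A = 112 + 1, so A = 113.
Conserve atomic number: Z = 54 + 1, so Z = 55.
Z = 55 is caesium, so the species is Cs-113.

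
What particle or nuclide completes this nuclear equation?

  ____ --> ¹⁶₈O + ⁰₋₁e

N-16

Conserve mass number: A = 16 + 0, so A = 16.
Conserve atomic number: Z = 8 − 1, so Z = 7.
Z = 7 is nitrogen, so the species is ¹⁶₇N.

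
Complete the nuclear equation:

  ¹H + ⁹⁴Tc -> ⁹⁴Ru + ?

neutron

Conserve mass number: 1 + 94 = 94 + A, so A = 1.
Conserve atomic number: 1 + 43 = 44 + Z, so Z = 0.
A = 1 and Z = 0 is ¹n — a neutron.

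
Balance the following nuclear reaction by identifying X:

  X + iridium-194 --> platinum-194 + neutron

Conserve mass number: A + 194 = 194 + 1, so A = 1.
Conserve atomic number: Z + 77 = 78 + 0, so Z = 1.
A = 1 and Z = 1 is hydrogen-1 — a proton.

proton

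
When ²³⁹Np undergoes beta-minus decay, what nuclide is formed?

Beta-minus decay: mass number changes by +0, atomic number by +1.
A: 239 = 239; Z: 93 + 1 = 94.
Z = 94 is plutonium, so the daughter is ²³⁹Pu.

Pu-239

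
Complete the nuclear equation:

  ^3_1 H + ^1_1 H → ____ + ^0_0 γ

He-4

Conserve mass number: 3 + 1 = A + 0, so A = 4.
Conserve atomic number: 1 + 1 = Z + 0, so Z = 2.
A = 4 and Z = 2 is ^4_2 He — an alpha particle.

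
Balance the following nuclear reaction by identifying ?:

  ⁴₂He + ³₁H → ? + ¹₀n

Conserve mass number: 4 + 3 = A + 1, so A = 6.
Conserve atomic number: 2 + 1 = Z + 0, so Z = 3.
Z = 3 is lithium, so the species is ⁶₃Li.

Li-6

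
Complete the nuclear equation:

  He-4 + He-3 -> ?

Conserve mass number: 4 + 3 = A, so A = 7.
Conserve atomic number: 2 + 2 = Z, so Z = 4.
Z = 4 is beryllium, so the species is Be-7.

Be-7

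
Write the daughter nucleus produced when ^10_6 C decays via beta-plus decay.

B-10

Beta-plus decay: mass number changes by +0, atomic number by -1.
A: 10 = 10; Z: 6 − 1 = 5.
Z = 5 is boron, so the daughter is ^10_5 B.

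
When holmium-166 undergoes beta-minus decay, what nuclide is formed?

Beta-minus decay: mass number changes by +0, atomic number by +1.
A: 166 = 166; Z: 67 + 1 = 68.
Z = 68 is erbium, so the daughter is erbium-166.

Er-166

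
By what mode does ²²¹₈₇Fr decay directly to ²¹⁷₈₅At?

alpha decay

ΔA = 217 − 221 = -4; ΔZ = 85 − 87 = -2.
A drops by 4 and Z drops by 2 — the signature of alpha emission.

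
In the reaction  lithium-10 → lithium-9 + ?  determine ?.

Conserve mass number: 10 = 9 + A, so A = 1.
Conserve atomic number: 3 = 3 + Z, so Z = 0.
A = 1 and Z = 0 is neutron — a neutron.

neutron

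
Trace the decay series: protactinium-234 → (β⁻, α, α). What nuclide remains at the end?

Start: (A, Z) = (234, 91).
After β⁻: (234, 92).
After α: (230, 90).
After α: (226, 88).
Z = 88 is radium.

Ra-226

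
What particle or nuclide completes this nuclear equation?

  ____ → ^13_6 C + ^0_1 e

N-13

Conserve mass number: A = 13 + 0, so A = 13.
Conserve atomic number: Z = 6 + 1, so Z = 7.
Z = 7 is nitrogen, so the species is ^13_7 N.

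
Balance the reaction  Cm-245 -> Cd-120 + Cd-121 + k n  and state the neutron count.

Conserve mass number: 245 = 120 + 121 + k, so k = 245 − 241 = 4.
Check atomic number: 96 = 48 + 48 + 0 = 96. ✓

4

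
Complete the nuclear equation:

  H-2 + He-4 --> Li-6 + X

Conserve mass number: 2 + 4 = 6 + A, so A = 0.
Conserve atomic number: 1 + 2 = 3 + Z, so Z = 0.
A = 0 and Z = 0 is γ — a gamma ray.

gamma ray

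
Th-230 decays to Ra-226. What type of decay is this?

alpha decay

ΔA = 226 − 230 = -4; ΔZ = 88 − 90 = -2.
A drops by 4 and Z drops by 2 — the signature of alpha emission.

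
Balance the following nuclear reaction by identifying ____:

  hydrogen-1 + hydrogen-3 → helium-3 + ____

neutron

Conserve mass number: 1 + 3 = 3 + A, so A = 1.
Conserve atomic number: 1 + 1 = 2 + Z, so Z = 0.
A = 1 and Z = 0 is neutron — a neutron.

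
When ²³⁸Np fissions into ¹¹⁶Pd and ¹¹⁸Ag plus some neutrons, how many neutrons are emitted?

Conserve mass number: 238 = 116 + 118 + k, so k = 238 − 234 = 4.
Check atomic number: 93 = 46 + 47 + 0 = 93. ✓

4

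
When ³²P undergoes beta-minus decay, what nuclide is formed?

Beta-minus decay: mass number changes by +0, atomic number by +1.
A: 32 = 32; Z: 15 + 1 = 16.
Z = 16 is sulfur, so the daughter is ³²S.

S-32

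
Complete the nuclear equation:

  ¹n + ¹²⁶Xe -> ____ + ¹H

I-126

Conserve mass number: 1 + 126 = A + 1, so A = 126.
Conserve atomic number: 0 + 54 = Z + 1, so Z = 53.
Z = 53 is iodine, so the species is ¹²⁶I.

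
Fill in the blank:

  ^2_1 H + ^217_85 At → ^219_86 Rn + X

gamma ray

Conserve mass number: 2 + 217 = 219 + A, so A = 0.
Conserve atomic number: 1 + 85 = 86 + Z, so Z = 0.
A = 0 and Z = 0 is ^0_0 γ — a gamma ray.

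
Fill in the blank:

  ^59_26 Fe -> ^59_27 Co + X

beta-minus particle

Conserve mass number: 59 = 59 + A, so A = 0.
Conserve atomic number: 26 = 27 + Z, so Z = -1.
A = 0 and Z = -1 is ^0_-1 e — a beta-minus particle.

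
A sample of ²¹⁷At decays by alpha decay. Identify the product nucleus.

Bi-213

Alpha decay: mass number changes by -4, atomic number by -2.
A: 217 − 4 = 213; Z: 85 − 2 = 83.
Z = 83 is bismuth, so the daughter is ²¹³Bi.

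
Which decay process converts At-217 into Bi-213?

ΔA = 213 − 217 = -4; ΔZ = 83 − 85 = -2.
A drops by 4 and Z drops by 2 — the signature of alpha emission.

alpha decay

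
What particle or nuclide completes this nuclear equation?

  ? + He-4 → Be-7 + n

alpha particle

Conserve mass number: A + 4 = 7 + 1, so A = 4.
Conserve atomic number: Z + 2 = 4 + 0, so Z = 2.
A = 4 and Z = 2 is He-4 — an alpha particle.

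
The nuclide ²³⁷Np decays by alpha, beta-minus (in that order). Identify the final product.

U-233

Start: (A, Z) = (237, 93).
After α: (233, 91).
After β⁻: (233, 92).
Z = 92 is uranium.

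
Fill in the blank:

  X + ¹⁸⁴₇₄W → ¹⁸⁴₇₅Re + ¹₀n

proton

Conserve mass number: A + 184 = 184 + 1, so A = 1.
Conserve atomic number: Z + 74 = 75 + 0, so Z = 1.
A = 1 and Z = 1 is ¹₁H — a proton.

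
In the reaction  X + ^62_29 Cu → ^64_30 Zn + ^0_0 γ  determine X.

deuteron

Conserve mass number: A + 62 = 64 + 0, so A = 2.
Conserve atomic number: Z + 29 = 30 + 0, so Z = 1.
A = 2 and Z = 1 is ^2_1 H — a deuteron.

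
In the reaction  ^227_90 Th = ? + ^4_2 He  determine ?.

Ra-223

Conserve mass number: 227 = A + 4, so A = 223.
Conserve atomic number: 90 = Z + 2, so Z = 88.
Z = 88 is radium, so the species is ^223_88 Ra.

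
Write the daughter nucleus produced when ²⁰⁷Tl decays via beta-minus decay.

Beta-minus decay: mass number changes by +0, atomic number by +1.
A: 207 = 207; Z: 81 + 1 = 82.
Z = 82 is lead, so the daughter is ²⁰⁷Pb.

Pb-207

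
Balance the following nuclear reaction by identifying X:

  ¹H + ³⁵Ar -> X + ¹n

Conserve mass number: 1 + 35 = A + 1, so A = 35.
Conserve atomic number: 1 + 18 = Z + 0, so Z = 19.
Z = 19 is potassium, so the species is ³⁵K.

K-35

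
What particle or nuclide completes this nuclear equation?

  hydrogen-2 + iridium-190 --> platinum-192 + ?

Conserve mass number: 2 + 190 = 192 + A, so A = 0.
Conserve atomic number: 1 + 77 = 78 + Z, so Z = 0.
A = 0 and Z = 0 is γ — a gamma ray.

gamma ray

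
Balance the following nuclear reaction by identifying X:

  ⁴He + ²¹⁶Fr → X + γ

Ac-220

Conserve mass number: 4 + 216 = A + 0, so A = 220.
Conserve atomic number: 2 + 87 = Z + 0, so Z = 89.
Z = 89 is actinium, so the species is ²²⁰Ac.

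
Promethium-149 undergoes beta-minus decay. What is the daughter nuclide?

Sm-149

Beta-minus decay: mass number changes by +0, atomic number by +1.
A: 149 = 149; Z: 61 + 1 = 62.
Z = 62 is samarium, so the daughter is samarium-149.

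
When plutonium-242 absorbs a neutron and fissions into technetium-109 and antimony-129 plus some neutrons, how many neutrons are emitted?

5

Conserve mass number: 243 = 109 + 129 + k, so k = 243 − 238 = 5.
Check atomic number: 94 = 43 + 51 + 0 = 94. ✓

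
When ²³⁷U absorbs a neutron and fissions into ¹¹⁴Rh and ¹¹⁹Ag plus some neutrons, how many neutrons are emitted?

5

Conserve mass number: 238 = 114 + 119 + k, so k = 238 − 233 = 5.
Check atomic number: 92 = 45 + 47 + 0 = 92. ✓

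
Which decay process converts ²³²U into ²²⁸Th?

ΔA = 228 − 232 = -4; ΔZ = 90 − 92 = -2.
A drops by 4 and Z drops by 2 — the signature of alpha emission.

alpha decay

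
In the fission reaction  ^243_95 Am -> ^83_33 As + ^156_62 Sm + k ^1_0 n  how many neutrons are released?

Conserve mass number: 243 = 83 + 156 + k, so k = 243 − 239 = 4.
Check atomic number: 95 = 33 + 62 + 0 = 95. ✓

4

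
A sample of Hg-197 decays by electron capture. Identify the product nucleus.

Au-197

Electron capture: mass number changes by +0, atomic number by -1.
A: 197 = 197; Z: 80 − 1 = 79.
Z = 79 is gold, so the daughter is Au-197.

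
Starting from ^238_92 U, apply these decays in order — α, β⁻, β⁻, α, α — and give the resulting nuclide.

Start: (A, Z) = (238, 92).
After α: (234, 90).
After β⁻: (234, 91).
After β⁻: (234, 92).
After α: (230, 90).
After α: (226, 88).
Z = 88 is radium.

Ra-226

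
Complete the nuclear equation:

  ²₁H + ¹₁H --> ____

He-3

Conserve mass number: 2 + 1 = A, so A = 3.
Conserve atomic number: 1 + 1 = Z, so Z = 2.
Z = 2 is helium, so the species is ³₂He.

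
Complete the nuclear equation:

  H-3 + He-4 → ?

Li-7

Conserve mass number: 3 + 4 = A, so A = 7.
Conserve atomic number: 1 + 2 = Z, so Z = 3.
Z = 3 is lithium, so the species is Li-7.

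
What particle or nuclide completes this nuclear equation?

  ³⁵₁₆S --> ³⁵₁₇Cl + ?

Conserve mass number: 35 = 35 + A, so A = 0.
Conserve atomic number: 16 = 17 + Z, so Z = -1.
A = 0 and Z = -1 is ⁰₋₁e — a beta-minus particle.

beta-minus particle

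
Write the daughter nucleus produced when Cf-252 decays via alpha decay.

Cm-248

Alpha decay: mass number changes by -4, atomic number by -2.
A: 252 − 4 = 248; Z: 98 − 2 = 96.
Z = 96 is curium, so the daughter is Cm-248.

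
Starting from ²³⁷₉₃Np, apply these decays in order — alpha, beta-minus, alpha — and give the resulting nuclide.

Th-229

Start: (A, Z) = (237, 93).
After α: (233, 91).
After β⁻: (233, 92).
After α: (229, 90).
Z = 90 is thorium.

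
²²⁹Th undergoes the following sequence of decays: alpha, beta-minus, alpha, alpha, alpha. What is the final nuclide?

Bi-213

Start: (A, Z) = (229, 90).
After α: (225, 88).
After β⁻: (225, 89).
After α: (221, 87).
After α: (217, 85).
After α: (213, 83).
Z = 83 is bismuth.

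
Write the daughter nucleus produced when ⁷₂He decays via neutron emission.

Neutron emission: mass number changes by -1, atomic number by +0.
A: 7 − 1 = 6; Z: 2 = 2.
Z = 2 is helium, so the daughter is ⁶₂He.

He-6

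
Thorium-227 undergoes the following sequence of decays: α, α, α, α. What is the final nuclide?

Pb-211

Start: (A, Z) = (227, 90).
After α: (223, 88).
After α: (219, 86).
After α: (215, 84).
After α: (211, 82).
Z = 82 is lead.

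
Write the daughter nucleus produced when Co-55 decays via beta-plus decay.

Fe-55

Beta-plus decay: mass number changes by +0, atomic number by -1.
A: 55 = 55; Z: 27 − 1 = 26.
Z = 26 is iron, so the daughter is Fe-55.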